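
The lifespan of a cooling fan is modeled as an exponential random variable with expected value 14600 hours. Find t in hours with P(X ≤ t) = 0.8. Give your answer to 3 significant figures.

23500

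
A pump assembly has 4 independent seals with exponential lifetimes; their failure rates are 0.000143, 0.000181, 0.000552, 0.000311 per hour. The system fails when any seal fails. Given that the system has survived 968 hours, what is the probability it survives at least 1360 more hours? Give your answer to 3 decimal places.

0.199

Time to first failure ~ Exp(Σλ) with Σλ = 0.001187.
By memorylessness, P(T > 968+1360 | T > 968) = P(T > 1360) = e^(−0.001187·1360) ≈ 0.199.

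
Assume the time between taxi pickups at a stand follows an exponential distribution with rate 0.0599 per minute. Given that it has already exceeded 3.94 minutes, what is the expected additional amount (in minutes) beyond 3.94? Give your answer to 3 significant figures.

16.7

By memorylessness, the remaining amount past any threshold is again Exp(λ) with mean 1/λ = 16.6945 minutes.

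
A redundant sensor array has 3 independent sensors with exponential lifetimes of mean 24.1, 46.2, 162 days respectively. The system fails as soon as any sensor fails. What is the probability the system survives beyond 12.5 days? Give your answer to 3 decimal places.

0.420

The first failure time is exponential with rate Σλ_i = 1/24.1 + 1/46.2 + 1/162 = 0.0693116 per day.
P(min > 12.5) = e^(−0.0693116·12.5) = e^(−0.8664) ≈ 0.420.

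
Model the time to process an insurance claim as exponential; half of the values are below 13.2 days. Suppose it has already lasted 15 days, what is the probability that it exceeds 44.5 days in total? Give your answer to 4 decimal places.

For an exponential, median = ln(2)/λ, so λ = ln 2 / 13.2 = 0.0525112 per day.
By the memoryless property, P(X > 15+29.5 | X > 15) = P(X > 29.5).
P(X > 29.5) = e^(−1.5491) ≈ 0.2124.

0.2124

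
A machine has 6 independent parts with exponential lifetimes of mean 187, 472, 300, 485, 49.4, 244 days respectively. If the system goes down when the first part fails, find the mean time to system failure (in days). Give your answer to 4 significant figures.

The first failure time is exponential with rate Σλ_i = 1/187 + 1/472 + 1/300 + 1/485 + 1/49.4 + 1/244 = 0.0372027 per day.
E[min] = 1/Σλ = 1/0.0372027 = 26.8798 days.

26.88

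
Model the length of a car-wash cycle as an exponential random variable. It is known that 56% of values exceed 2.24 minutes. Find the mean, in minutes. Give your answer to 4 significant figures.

3.863

e^(−λ·2.24) = 0.56 ⇒ λ = −ln(0.56)/2.24 = 0.258848.
Mean = 1/λ = 3.86328 minutes.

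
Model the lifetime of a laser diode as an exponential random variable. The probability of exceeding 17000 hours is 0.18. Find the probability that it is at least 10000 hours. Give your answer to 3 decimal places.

0.365

e^(−λ·17000) = 0.18 ⇒ λ = −ln(0.18)/17000 = 0.00010087.
P(X > 10000) = e^(−0.00010087·10000) = e^(−1.0087) ≈ 0.365.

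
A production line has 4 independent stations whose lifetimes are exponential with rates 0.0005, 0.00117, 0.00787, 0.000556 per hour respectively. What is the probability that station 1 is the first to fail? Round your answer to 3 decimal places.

0.050

The time to first failure is exponential with rate Σλ = 0.0005 + 0.00117 + 0.00787 + 0.000556 = 0.010096.
P(station 1 first) = λ_1/Σλ = 0.0005/0.010096 ≈ 0.050.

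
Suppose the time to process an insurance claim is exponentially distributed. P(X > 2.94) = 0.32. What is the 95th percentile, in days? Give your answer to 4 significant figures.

7.730

e^(−λ·2.94) = 0.32 ⇒ λ = −ln(0.32)/2.94 = 0.387563.
95th percentile: 1 − e^(−λt) = 0.95, t = −ln(0.05)/λ = 7.72967 days.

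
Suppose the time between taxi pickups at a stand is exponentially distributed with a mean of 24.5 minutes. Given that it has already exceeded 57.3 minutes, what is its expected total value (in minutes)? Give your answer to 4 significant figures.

The rate is λ = 1/24.5 = 0.0408163 per minute.
By memorylessness, E[X | X > 57.3] = 57.3 + 1/λ = 57.3 + 24.5 = 81.8 minutes.

81.80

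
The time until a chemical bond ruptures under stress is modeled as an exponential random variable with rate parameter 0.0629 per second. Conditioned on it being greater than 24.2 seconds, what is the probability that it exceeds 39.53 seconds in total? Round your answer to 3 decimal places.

P(X > s+t | X > s) = e^(−λ(s+t))/e^(−λs) = e^(−λt), independent of s = 24.2.
P(X > 15.33) = e^(−0.96426) ≈ 0.381.

0.381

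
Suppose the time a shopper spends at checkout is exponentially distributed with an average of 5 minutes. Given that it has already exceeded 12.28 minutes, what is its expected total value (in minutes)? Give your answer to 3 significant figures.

The rate is λ = 1/5 = 0.2 per minute.
By memorylessness, E[X | X > 12.28] = 12.28 + 1/λ = 12.28 + 5 = 17.28 minutes.

17.3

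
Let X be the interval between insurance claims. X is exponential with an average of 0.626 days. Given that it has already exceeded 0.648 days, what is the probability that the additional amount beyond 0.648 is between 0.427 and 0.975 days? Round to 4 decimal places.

The rate is λ = 1/0.626 = 1.59744 per day.
Memoryless: the residual past 0.648 is again Exp(λ).
P(0.427 < residual < 0.975) = e^(−λ·0.427) − e^(−λ·0.975) = 0.50555 − 0.21066 ≈ 0.2949.

0.2949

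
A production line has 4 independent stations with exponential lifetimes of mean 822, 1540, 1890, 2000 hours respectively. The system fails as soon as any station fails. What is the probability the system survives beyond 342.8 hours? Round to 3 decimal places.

0.371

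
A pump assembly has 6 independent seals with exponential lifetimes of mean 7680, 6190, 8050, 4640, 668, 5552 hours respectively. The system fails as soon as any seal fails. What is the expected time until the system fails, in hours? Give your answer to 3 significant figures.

433

The first failure time is exponential with rate Σλ_i = 1/7680 + 1/6190 + 1/8050 + 1/4640 + 1/668 + 1/5552 = 0.00230862 per hour.
E[min] = 1/Σλ = 1/0.00230862 = 433.159 hours.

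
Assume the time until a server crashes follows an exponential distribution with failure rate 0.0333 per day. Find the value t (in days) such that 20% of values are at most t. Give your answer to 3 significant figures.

6.70

Set 1 − e^(−λt) = 0.2, so t = −ln(0.8)/λ = 0.22314/0.0333 ≈ 6.70101 days.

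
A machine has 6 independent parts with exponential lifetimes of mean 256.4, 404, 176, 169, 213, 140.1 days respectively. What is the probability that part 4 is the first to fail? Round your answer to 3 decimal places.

0.199

Rates: λ_i = 1/mean_i → 0.00390016, 0.00247525, 0.00568182, 0.00591716, 0.00469484, 0.00713776; Σλ = 0.029807.
P(part 4 first) = λ_4/Σλ = 0.00591716/0.029807 ≈ 0.199.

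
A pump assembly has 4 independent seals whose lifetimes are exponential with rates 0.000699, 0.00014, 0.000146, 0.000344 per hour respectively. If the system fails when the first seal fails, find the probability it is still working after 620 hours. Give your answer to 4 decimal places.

0.4387

The time to first failure is exponential with rate Σλ = 0.000699 + 0.00014 + 0.000146 + 0.000344 = 0.001329.
P(min > 620) = e^(−0.001329·620) = e^(−0.82398) ≈ 0.4387.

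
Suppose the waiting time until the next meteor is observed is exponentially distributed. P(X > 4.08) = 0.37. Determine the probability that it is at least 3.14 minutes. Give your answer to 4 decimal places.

0.4652

e^(−λ·4.08) = 0.37 ⇒ λ = −ln(0.37)/4.08 = 0.243689.
P(X > 3.14) = e^(−0.243689·3.14) = e^(−0.76518) ≈ 0.4652.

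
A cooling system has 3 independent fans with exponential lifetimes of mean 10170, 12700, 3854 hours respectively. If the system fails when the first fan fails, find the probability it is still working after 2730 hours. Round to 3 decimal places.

0.304

The first failure time is exponential with rate Σλ_i = 1/10170 + 1/12700 + 1/3854 = 0.000436539 per hour.
P(min > 2730) = e^(−0.000436539·2730) = e^(−1.1918) ≈ 0.304.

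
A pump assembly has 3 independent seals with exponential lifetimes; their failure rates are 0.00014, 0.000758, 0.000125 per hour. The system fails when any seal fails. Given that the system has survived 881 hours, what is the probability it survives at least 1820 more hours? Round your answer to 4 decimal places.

Time to first failure ~ Exp(Σλ) with Σλ = 0.001023.
By memorylessness, P(T > 881+1820 | T > 881) = P(T > 1820) = e^(−0.001023·1820) ≈ 0.1554.

0.1554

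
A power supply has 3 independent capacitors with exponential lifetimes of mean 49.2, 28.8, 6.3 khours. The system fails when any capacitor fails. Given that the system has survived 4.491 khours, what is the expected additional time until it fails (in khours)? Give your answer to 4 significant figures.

First-failure rate Σλ = 1/49.2 + 1/28.8 + 1/6.3 = 0.213778.
By memorylessness the expected residual is 1/Σλ = 4.67776 khours, regardless of the 4.491 already elapsed.

4.678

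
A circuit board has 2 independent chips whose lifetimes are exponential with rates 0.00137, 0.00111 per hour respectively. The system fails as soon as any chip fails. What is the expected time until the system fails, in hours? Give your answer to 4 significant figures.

The time to first failure is exponential with rate Σλ = 0.00137 + 0.00111 = 0.00248.
E[min] = 1/Σλ = 1/0.00248 = 403.226 hours.

403.2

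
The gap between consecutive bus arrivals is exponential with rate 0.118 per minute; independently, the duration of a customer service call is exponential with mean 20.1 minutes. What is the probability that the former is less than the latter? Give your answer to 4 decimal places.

λ_1 = 0.118, λ_2 = 1/20.1 = 0.0497512.
For independent exponentials, P(the former < the latter) = λ_1/(λ_1+λ_2) = 0.118/0.167751 ≈ 0.7034.

0.7034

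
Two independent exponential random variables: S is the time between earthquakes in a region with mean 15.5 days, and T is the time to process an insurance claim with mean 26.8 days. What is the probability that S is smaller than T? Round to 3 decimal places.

λ_1 = 1/15.5 = 0.0645161, λ_2 = 1/26.8 = 0.0373134.
For independent exponentials, P(S < T) = λ_1/(λ_1+λ_2) = 0.0645161/0.10183 ≈ 0.634.

0.634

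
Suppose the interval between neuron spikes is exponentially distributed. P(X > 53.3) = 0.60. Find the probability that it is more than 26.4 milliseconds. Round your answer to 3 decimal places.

0.776

e^(−λ·53.3) = 0.60 ⇒ λ = −ln(0.60)/53.3 = 0.00958397.
P(X > 26.4) = e^(−0.00958397·26.4) = e^(−0.25302) ≈ 0.776.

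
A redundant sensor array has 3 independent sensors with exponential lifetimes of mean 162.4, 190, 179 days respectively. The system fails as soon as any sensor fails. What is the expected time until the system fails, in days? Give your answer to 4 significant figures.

58.80

The first failure time is exponential with rate Σλ_i = 1/162.4 + 1/190 + 1/179 = 0.0170074 per day.
E[min] = 1/Σλ = 1/0.0170074 = 58.798 days.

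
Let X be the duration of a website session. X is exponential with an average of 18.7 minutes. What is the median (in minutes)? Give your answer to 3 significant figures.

The rate is λ = 1/18.7 = 0.0534759 per minute.
Set 1 − e^(−λt) = 0.5, so t = −ln(0.5)/λ = 0.69315/0.0534759 ≈ 12.9619 minutes.

13.0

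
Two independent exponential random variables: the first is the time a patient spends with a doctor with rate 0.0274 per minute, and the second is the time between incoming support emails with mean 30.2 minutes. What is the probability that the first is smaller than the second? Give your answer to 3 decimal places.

0.453

λ_1 = 0.0274, λ_2 = 1/30.2 = 0.0331126.
For independent exponentials, P(the first < the second) = λ_1/(λ_1+λ_2) = 0.0274/0.0605126 ≈ 0.453.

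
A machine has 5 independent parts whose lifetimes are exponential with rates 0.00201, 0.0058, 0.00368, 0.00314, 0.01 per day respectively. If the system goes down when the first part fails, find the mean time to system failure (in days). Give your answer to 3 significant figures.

40.6

The time to first failure is exponential with rate Σλ = 0.00201 + 0.0058 + 0.00368 + 0.00314 + 0.01 = 0.02463.
E[min] = 1/Σλ = 1/0.02463 = 40.6009 days.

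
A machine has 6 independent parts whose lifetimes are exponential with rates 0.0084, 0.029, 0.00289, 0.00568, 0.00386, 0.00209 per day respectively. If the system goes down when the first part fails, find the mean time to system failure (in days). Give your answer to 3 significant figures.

19.3

The time to first failure is exponential with rate Σλ = 0.0084 + 0.029 + 0.00289 + 0.00568 + 0.00386 + 0.00209 = 0.05192.
E[min] = 1/Σλ = 1/0.05192 = 19.2604 days.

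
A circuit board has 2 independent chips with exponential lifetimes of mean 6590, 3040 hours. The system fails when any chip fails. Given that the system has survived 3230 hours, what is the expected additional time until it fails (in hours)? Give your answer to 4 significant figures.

First-failure rate Σλ = 1/6590 + 1/3040 = 0.000480692.
By memorylessness the expected residual is 1/Σλ = 2080.33 hours, regardless of the 3230 already elapsed.

2080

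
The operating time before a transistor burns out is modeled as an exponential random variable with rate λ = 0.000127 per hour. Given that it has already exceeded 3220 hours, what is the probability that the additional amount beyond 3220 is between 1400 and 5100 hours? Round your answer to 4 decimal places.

0.3139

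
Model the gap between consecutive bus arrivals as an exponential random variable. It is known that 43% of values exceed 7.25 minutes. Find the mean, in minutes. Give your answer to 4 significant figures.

8.590

e^(−λ·7.25) = 0.43 ⇒ λ = −ln(0.43)/7.25 = 0.11641.
Mean = 1/λ = 8.59035 minutes.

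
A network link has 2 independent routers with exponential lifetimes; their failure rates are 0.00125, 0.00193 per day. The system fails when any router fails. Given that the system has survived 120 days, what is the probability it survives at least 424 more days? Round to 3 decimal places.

0.260

Time to first failure ~ Exp(Σλ) with Σλ = 0.00318.
By memorylessness, P(T > 120+424 | T > 120) = P(T > 424) = e^(−0.00318·424) ≈ 0.260.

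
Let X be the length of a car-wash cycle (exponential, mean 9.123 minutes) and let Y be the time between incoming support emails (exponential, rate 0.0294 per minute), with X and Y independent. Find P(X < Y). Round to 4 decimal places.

λ_1 = 1/9.123 = 0.109613, λ_2 = 0.0294.
For independent exponentials, P(X < Y) = λ_1/(λ_1+λ_2) = 0.109613/0.139013 ≈ 0.7885.

0.7885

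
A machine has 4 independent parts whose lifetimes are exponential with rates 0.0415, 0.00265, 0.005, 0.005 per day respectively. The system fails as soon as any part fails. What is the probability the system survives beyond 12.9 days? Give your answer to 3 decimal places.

0.497

The time to first failure is exponential with rate Σλ = 0.0415 + 0.00265 + 0.005 + 0.005 = 0.05415.
P(min > 12.9) = e^(−0.05415·12.9) = e^(−0.69854) ≈ 0.497.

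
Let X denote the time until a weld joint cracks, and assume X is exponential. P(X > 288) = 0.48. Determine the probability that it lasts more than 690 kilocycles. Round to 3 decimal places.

0.172

e^(−λ·288) = 0.48 ⇒ λ = −ln(0.48)/288 = 0.0025485.
P(X > 690) = e^(−0.0025485·690) = e^(−1.7585) ≈ 0.172.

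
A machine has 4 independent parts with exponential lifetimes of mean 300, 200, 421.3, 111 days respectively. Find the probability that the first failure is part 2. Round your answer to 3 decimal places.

0.254

Rates: λ_i = 1/mean_i → 0.00333333, 0.005, 0.00237361, 0.00900901; Σλ = 0.0197159.
P(part 2 first) = λ_2/Σλ = 0.005/0.0197159 ≈ 0.254.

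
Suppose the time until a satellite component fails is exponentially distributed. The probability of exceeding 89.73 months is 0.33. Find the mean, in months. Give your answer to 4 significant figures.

e^(−λ·89.73) = 0.33 ⇒ λ = −ln(0.33)/89.73 = 0.0123555.
Mean = 1/λ = 80.9354 months.

80.94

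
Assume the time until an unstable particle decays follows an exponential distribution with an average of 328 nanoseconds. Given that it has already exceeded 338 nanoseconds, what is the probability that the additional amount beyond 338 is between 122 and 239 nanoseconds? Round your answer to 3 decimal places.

The rate is λ = 1/328 = 0.00304878 per nanosecond.
Memoryless: the residual past 338 is again Exp(λ).
P(122 < residual < 239) = e^(−λ·122) − e^(−λ·239) = 0.68939 − 0.48256 ≈ 0.207.

0.207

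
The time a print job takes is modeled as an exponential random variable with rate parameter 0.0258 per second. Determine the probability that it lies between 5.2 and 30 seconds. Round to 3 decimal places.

0.413

P(5.2 < X < 30) = e^(−λ·5.2) − e^(−λ·30) = 0.87445 − 0.46116 ≈ 0.413.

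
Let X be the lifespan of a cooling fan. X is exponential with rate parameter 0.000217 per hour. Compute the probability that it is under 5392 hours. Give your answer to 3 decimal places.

0.690

P(X ≤ 5392) = 1 − e^(−λ·5392) = 1 − e^(−1.1701) ≈ 0.690.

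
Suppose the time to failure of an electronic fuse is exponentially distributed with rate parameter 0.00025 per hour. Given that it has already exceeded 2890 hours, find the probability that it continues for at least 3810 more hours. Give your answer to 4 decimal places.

0.3858

The exponential is memoryless, so the remaining time is again Exp(λ): the condition X > 2890 is irrelevant.
P(X > 3810) = e^(−0.9525) ≈ 0.3858.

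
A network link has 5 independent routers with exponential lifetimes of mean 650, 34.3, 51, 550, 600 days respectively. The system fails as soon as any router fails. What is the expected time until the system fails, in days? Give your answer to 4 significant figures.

18.59

The first failure time is exponential with rate Σλ_i = 1/650 + 1/34.3 + 1/51 + 1/550 + 1/600 = 0.0537857 per day.
E[min] = 1/Σλ = 1/0.0537857 = 18.5923 days.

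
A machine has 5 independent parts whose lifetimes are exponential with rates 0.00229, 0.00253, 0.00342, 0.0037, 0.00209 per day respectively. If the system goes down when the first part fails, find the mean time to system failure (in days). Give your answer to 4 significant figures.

71.28

The time to first failure is exponential with rate Σλ = 0.00229 + 0.00253 + 0.00342 + 0.0037 + 0.00209 = 0.01403.
E[min] = 1/Σλ = 1/0.01403 = 71.2758 days.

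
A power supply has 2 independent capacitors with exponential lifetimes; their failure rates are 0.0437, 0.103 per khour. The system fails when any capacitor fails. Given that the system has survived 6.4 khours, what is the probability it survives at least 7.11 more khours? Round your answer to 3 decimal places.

0.352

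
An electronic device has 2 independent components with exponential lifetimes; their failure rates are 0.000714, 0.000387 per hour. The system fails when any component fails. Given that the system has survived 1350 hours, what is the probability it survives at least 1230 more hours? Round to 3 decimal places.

Time to first failure ~ Exp(Σλ) with Σλ = 0.001101.
By memorylessness, P(T > 1350+1230 | T > 1350) = P(T > 1230) = e^(−0.001101·1230) ≈ 0.258.

0.258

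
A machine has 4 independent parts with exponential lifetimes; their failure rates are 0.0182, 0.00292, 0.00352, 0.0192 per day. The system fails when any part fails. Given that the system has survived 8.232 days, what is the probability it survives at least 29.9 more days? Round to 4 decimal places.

Time to first failure ~ Exp(Σλ) with Σλ = 0.04384.
By memorylessness, P(T > 8.232+29.9 | T > 8.232) = P(T > 29.9) = e^(−0.04384·29.9) ≈ 0.2696.

0.2696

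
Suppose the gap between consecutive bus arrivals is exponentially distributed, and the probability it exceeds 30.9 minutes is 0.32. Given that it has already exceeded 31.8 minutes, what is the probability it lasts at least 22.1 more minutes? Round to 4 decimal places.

0.4427

From e^(−λ·30.9) = 0.32, λ = −ln(0.32)/30.9 = 0.0368749.
Memoryless: P(X > 31.8+22.1 | X > 31.8) = P(X > 22.1) = e^(−0.0368749·22.1) ≈ 0.4427.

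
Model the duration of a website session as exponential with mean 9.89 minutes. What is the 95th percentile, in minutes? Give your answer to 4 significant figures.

29.63

The rate is λ = 1/9.89 = 0.101112 per minute.
Set 1 − e^(−λt) = 0.95, so t = −ln(0.05)/λ = 2.9957/0.101112 ≈ 29.6278 minutes.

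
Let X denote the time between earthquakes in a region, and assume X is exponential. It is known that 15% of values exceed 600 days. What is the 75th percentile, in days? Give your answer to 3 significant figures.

438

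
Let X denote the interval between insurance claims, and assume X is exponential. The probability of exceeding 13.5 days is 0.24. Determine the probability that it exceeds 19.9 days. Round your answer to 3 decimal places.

0.122

e^(−λ·13.5) = 0.24 ⇒ λ = −ln(0.24)/13.5 = 0.105712.
P(X > 19.9) = e^(−0.105712·19.9) = e^(−2.1037) ≈ 0.122.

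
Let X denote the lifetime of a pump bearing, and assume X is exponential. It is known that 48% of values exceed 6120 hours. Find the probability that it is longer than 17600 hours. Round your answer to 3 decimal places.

0.121

e^(−λ·6120) = 0.48 ⇒ λ = −ln(0.48)/6120 = 0.00011993.
P(X > 17600) = e^(−0.00011993·17600) = e^(−2.1108) ≈ 0.121.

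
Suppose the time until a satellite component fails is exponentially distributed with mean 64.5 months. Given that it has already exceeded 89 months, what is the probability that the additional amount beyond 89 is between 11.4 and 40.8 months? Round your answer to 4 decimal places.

The rate is λ = 1/64.5 = 0.0155039 per month.
Memoryless: the residual past 89 is again Exp(λ).
P(11.4 < residual < 40.8) = e^(−λ·11.4) − e^(−λ·40.8) = 0.83799 − 0.53123 ≈ 0.3068.

0.3068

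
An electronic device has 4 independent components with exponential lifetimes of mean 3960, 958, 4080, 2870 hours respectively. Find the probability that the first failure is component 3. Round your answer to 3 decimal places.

Rates: λ_i = 1/mean_i → 0.000252525, 0.00104384, 0.000245098, 0.000348432; Σλ = 0.0018899.
P(component 3 first) = λ_3/Σλ = 0.000245098/0.0018899 ≈ 0.130.

0.130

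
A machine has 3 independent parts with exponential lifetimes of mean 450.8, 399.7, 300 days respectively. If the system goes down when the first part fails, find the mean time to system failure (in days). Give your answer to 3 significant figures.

The first failure time is exponential with rate Σλ_i = 1/450.8 + 1/399.7 + 1/300 = 0.00805349 per day.
E[min] = 1/Σλ = 1/0.00805349 = 124.17 days.

124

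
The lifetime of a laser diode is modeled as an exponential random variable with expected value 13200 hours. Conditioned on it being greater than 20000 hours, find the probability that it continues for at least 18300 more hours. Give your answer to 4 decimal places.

0.2500

The rate is λ = 1/13200 = 0.0000757576 per hour.
By the memoryless property, P(X > 20000+18300 | X > 20000) = P(X > 18300).
P(X > 18300) = e^(−1.3864) ≈ 0.2500.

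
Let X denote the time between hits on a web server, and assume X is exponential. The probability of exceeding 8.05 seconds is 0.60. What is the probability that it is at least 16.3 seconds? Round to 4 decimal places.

0.3555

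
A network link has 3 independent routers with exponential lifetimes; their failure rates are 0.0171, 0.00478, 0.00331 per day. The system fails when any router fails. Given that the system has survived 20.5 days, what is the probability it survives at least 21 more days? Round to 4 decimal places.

0.5892

Time to first failure ~ Exp(Σλ) with Σλ = 0.02519.
By memorylessness, P(T > 20.5+21 | T > 20.5) = P(T > 21) = e^(−0.02519·21) ≈ 0.5892.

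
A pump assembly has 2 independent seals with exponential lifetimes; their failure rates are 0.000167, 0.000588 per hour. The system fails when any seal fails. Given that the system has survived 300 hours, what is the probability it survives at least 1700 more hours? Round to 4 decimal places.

0.2771

Time to first failure ~ Exp(Σλ) with Σλ = 0.000755.
By memorylessness, P(T > 300+1700 | T > 300) = P(T > 1700) = e^(−0.000755·1700) ≈ 0.2771.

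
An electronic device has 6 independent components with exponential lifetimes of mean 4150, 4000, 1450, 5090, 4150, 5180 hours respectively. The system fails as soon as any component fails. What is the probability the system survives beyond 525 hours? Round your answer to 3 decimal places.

0.386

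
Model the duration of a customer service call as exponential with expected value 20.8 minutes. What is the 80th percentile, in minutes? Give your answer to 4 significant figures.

33.48

The rate is λ = 1/20.8 = 0.0480769 per minute.
Set 1 − e^(−λt) = 0.8, so t = −ln(0.2)/λ = 1.6094/0.0480769 ≈ 33.4763 minutes.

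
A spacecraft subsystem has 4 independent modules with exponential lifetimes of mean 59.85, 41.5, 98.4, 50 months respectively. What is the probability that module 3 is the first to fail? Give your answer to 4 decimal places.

0.1432

Rates: λ_i = 1/mean_i → 0.0167084, 0.0240964, 0.0101626, 0.02; Σλ = 0.0709674.
P(module 3 first) = λ_3/Σλ = 0.0101626/0.0709674 ≈ 0.1432.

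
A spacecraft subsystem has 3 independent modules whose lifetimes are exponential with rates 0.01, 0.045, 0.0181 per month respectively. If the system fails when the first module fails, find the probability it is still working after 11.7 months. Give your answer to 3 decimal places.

0.425

The time to first failure is exponential with rate Σλ = 0.01 + 0.045 + 0.0181 = 0.0731.
P(min > 11.7) = e^(−0.0731·11.7) = e^(−0.85527) ≈ 0.425.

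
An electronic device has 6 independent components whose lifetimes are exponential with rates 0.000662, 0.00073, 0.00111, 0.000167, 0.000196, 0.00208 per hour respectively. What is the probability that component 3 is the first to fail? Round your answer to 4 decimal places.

The time to first failure is exponential with rate Σλ = 0.000662 + 0.00073 + 0.00111 + 0.000167 + 0.000196 + 0.00208 = 0.004945.
P(component 3 first) = λ_3/Σλ = 0.00111/0.004945 ≈ 0.2245.

0.2245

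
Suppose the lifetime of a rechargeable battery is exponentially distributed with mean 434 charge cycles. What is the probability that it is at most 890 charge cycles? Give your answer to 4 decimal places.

The rate is λ = 1/434 = 0.00230415 per charge cycle.
P(X ≤ 890) = 1 − e^(−λ·890) = 1 − e^(−2.0507) ≈ 0.8714.

0.8714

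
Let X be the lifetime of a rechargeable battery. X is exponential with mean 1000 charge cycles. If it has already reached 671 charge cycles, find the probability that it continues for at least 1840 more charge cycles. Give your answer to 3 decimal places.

0.159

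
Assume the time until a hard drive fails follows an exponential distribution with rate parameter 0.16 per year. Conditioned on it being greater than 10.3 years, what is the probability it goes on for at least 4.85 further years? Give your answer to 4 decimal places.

0.4602

The exponential is memoryless, so the remaining time is again Exp(λ): the condition X > 10.3 is irrelevant.
P(X > 4.85) = e^(−0.776) ≈ 0.4602.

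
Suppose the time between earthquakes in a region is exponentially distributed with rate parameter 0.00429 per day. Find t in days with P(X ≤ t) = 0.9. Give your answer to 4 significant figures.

536.7

Set 1 − e^(−λt) = 0.9, so t = −ln(0.1)/λ = 2.3026/0.00429 ≈ 536.733 days.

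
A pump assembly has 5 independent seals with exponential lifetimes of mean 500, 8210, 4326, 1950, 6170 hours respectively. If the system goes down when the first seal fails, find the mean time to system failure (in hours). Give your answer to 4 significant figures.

330.3

The first failure time is exponential with rate Σλ_i = 1/500 + 1/8210 + 1/4326 + 1/1950 + 1/6170 = 0.00302786 per hour.
E[min] = 1/Σλ = 1/0.00302786 = 330.266 hours.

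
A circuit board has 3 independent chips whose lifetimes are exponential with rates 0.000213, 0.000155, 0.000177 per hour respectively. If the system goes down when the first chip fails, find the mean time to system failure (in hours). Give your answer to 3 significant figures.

The time to first failure is exponential with rate Σλ = 0.000213 + 0.000155 + 0.000177 = 0.000545.
E[min] = 1/Σλ = 1/0.000545 = 1834.86 hours.

1830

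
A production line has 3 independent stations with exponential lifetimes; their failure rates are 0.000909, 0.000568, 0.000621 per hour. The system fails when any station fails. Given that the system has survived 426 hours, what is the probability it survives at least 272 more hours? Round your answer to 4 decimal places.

0.5652

Time to first failure ~ Exp(Σλ) with Σλ = 0.002098.
By memorylessness, P(T > 426+272 | T > 426) = P(T > 272) = e^(−0.002098·272) ≈ 0.5652.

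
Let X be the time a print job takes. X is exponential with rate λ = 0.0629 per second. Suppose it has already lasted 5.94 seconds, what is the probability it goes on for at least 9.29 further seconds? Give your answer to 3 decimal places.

0.557

By the memoryless property, P(X > 5.94+9.29 | X > 5.94) = P(X > 9.29).
P(X > 9.29) = e^(−0.58434) ≈ 0.557.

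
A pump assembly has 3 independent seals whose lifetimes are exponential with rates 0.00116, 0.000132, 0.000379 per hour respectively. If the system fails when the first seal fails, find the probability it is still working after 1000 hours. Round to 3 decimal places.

The time to first failure is exponential with rate Σλ = 0.00116 + 0.000132 + 0.000379 = 0.001671.
P(min > 1000) = e^(−0.001671·1000) = e^(−1.671) ≈ 0.188.

0.188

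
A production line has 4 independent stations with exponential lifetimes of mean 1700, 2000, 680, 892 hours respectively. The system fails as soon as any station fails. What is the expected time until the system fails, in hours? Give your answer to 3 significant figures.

272

The first failure time is exponential with rate Σλ_i = 1/1700 + 1/2000 + 1/680 + 1/892 = 0.0036799 per hour.
E[min] = 1/Σλ = 1/0.0036799 = 271.747 hours.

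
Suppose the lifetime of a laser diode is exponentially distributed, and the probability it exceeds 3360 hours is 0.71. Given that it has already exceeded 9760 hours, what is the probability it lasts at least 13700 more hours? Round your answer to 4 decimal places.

0.2475

From e^(−λ·3360) = 0.71, λ = −ln(0.71)/3360 = 0.000101932.
Memoryless: P(X > 9760+13700 | X > 9760) = P(X > 13700) = e^(−0.000101932·13700) ≈ 0.2475.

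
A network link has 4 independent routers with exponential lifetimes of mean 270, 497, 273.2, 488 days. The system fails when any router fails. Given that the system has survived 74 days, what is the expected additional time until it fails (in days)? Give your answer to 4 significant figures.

First-failure rate Σλ = 1/270 + 1/497 + 1/273.2 + 1/488 = 0.0114253.
By memorylessness the expected residual is 1/Σλ = 87.5252 days, regardless of the 74 already elapsed.

87.53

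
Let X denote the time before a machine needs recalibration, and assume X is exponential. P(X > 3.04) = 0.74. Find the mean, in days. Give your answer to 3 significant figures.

e^(−λ·3.04) = 0.74 ⇒ λ = −ln(0.74)/3.04 = 0.0990477.
Mean = 1/λ = 10.0961 days.

10.1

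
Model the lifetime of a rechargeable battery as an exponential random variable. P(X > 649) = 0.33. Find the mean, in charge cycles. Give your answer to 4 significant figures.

e^(−λ·649) = 0.33 ⇒ λ = −ln(0.33)/649 = 0.00170826.
Mean = 1/λ = 585.39 charge cycles.

585.4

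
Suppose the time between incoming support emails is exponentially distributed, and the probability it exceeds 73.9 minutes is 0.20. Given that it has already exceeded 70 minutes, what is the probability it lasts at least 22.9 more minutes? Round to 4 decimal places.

From e^(−λ·73.9) = 0.20, λ = −ln(0.20)/73.9 = 0.0217786.
Memoryless: P(X > 70+22.9 | X > 70) = P(X > 22.9) = e^(−0.0217786·22.9) ≈ 0.6073.

0.6073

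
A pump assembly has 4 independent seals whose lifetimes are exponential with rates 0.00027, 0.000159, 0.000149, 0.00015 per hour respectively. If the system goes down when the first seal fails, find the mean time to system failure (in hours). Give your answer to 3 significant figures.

1370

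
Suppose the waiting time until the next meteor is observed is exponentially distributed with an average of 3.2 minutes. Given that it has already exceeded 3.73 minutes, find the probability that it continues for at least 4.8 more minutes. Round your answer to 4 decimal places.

0.2231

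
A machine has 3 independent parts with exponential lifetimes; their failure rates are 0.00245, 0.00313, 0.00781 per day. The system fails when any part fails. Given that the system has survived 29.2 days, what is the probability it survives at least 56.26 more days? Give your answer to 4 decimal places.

Time to first failure ~ Exp(Σλ) with Σλ = 0.01339.
By memorylessness, P(T > 29.2+56.26 | T > 29.2) = P(T > 56.26) = e^(−0.01339·56.26) ≈ 0.4708.

0.4708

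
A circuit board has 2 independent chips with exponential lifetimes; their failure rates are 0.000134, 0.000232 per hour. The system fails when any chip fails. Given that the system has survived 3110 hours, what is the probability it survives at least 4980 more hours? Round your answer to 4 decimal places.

0.1616

Time to first failure ~ Exp(Σλ) with Σλ = 0.000366.
By memorylessness, P(T > 3110+4980 | T > 3110) = P(T > 4980) = e^(−0.000366·4980) ≈ 0.1616.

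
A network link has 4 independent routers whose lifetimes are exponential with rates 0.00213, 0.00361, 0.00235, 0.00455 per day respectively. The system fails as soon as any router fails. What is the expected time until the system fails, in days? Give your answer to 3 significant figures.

79.1

The time to first failure is exponential with rate Σλ = 0.00213 + 0.00361 + 0.00235 + 0.00455 = 0.01264.
E[min] = 1/Σλ = 1/0.01264 = 79.1139 days.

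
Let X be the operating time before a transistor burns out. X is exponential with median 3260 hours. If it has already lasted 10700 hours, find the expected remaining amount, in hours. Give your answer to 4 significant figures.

For an exponential, median = ln(2)/λ, so λ = ln 2 / 3260 = 0.000212622 per hour.
By memorylessness, the remaining amount past any threshold is again Exp(λ) with mean 1/λ = 4703.19 hours.

4703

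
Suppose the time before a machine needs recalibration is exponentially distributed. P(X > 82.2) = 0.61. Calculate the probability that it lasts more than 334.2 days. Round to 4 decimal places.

0.1340

e^(−λ·82.2) = 0.61 ⇒ λ = −ln(0.61)/82.2 = 0.00601334.
P(X > 334.2) = e^(−0.00601334·334.2) = e^(−2.0097) ≈ 0.1340.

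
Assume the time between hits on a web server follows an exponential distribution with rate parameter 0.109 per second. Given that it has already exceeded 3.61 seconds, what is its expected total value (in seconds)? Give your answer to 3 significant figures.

By memorylessness, E[X | X > 3.61] = 3.61 + 1/λ = 3.61 + 9.17431 = 12.7843 seconds.

12.8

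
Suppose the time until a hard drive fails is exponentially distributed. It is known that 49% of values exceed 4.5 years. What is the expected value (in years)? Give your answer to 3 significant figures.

e^(−λ·4.5) = 0.49 ⇒ λ = −ln(0.49)/4.5 = 0.158522.
Mean = 1/λ = 6.30826 years.

6.31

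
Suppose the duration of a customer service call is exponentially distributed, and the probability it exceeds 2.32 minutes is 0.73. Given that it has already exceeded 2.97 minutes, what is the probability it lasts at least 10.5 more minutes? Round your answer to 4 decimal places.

0.2407

From e^(−λ·2.32) = 0.73, λ = −ln(0.73)/2.32 = 0.135651.
Memoryless: P(X > 2.97+10.5 | X > 2.97) = P(X > 10.5) = e^(−0.135651·10.5) ≈ 0.2407.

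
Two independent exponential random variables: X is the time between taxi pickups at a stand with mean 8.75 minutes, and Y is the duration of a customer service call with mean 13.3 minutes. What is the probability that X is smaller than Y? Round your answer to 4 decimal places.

λ_1 = 1/8.75 = 0.114286, λ_2 = 1/13.3 = 0.075188.
For independent exponentials, P(X < Y) = λ_1/(λ_1+λ_2) = 0.114286/0.189474 ≈ 0.6032.

0.6032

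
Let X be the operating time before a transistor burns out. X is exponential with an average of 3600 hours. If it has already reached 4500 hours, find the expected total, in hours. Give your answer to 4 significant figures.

8100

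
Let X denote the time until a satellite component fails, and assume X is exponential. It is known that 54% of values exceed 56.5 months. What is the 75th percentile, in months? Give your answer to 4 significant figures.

e^(−λ·56.5) = 0.54 ⇒ λ = −ln(0.54)/56.5 = 0.0109059.
75th percentile: 1 − e^(−λt) = 0.75, t = −ln(0.25)/λ = 127.114 months.

127.1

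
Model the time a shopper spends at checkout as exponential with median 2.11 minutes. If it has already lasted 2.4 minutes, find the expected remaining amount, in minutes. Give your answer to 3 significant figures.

For an exponential, median = ln(2)/λ, so λ = ln 2 / 2.11 = 0.328506 per minute.
By memorylessness, the remaining amount past any threshold is again Exp(λ) with mean 1/λ = 3.04409 minutes.

3.04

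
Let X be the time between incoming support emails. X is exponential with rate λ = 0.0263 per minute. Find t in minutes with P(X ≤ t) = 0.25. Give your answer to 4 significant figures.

10.94

Set 1 − e^(−λt) = 0.25, so t = −ln(0.75)/λ = 0.28768/0.0263 ≈ 10.9385 minutes.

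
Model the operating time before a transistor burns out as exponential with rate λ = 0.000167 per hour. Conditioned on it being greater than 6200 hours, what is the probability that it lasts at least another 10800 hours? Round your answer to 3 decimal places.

0.165

By the memoryless property, P(X > 6200+10800 | X > 6200) = P(X > 10800).
P(X > 10800) = e^(−1.8036) ≈ 0.165.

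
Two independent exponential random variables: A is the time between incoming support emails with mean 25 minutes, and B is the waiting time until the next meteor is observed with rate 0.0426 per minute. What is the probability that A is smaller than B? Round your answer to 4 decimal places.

0.4843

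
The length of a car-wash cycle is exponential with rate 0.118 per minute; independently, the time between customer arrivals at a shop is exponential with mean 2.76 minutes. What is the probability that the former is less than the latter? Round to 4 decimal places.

λ_1 = 0.118, λ_2 = 1/2.76 = 0.362319.
For independent exponentials, P(the former < the latter) = λ_1/(λ_1+λ_2) = 0.118/0.480319 ≈ 0.2457.

0.2457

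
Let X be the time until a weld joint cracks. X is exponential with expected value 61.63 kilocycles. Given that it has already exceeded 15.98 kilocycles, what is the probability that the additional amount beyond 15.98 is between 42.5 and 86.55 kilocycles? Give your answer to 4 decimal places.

The rate is λ = 1/61.63 = 0.0162259 per kilocycle.
Memoryless: the residual past 15.98 is again Exp(λ).
P(42.5 < residual < 86.55) = e^(−λ·42.5) − e^(−λ·86.55) = 0.50178 − 0.24553 ≈ 0.2563.

0.2563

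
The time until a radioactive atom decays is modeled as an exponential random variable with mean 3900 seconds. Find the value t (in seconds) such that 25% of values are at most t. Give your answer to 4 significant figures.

1122

The rate is λ = 1/3900 = 0.00025641 per second.
Set 1 − e^(−λt) = 0.25, so t = −ln(0.75)/λ = 0.28768/0.00025641 ≈ 1121.96 seconds.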